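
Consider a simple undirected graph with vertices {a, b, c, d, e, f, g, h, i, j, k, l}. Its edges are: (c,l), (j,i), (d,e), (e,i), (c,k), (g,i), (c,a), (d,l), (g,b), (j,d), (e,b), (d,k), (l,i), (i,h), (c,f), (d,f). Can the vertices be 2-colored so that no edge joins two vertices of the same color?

Yes

A valid 2-coloring puts {b, c, d, i} on one side and {a, e, f, g, h, j, k, l} on the other; every edge crosses between the two sides.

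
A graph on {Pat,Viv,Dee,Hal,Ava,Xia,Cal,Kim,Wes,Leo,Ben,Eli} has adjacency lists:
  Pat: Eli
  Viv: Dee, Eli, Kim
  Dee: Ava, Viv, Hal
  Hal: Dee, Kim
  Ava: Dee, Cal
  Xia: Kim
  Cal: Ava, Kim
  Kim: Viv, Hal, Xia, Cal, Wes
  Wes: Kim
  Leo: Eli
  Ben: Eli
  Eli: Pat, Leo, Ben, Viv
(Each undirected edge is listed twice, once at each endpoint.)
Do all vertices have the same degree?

No

Degrees: Pat:1, Viv:3, Dee:3, Hal:2, Ava:2, Xia:1, Cal:2, Kim:5, Wes:1, Leo:1, Ben:1, Eli:4
Degrees are not all equal (e.g. deg(Pat)=1 but deg(Kim)=5); not regular.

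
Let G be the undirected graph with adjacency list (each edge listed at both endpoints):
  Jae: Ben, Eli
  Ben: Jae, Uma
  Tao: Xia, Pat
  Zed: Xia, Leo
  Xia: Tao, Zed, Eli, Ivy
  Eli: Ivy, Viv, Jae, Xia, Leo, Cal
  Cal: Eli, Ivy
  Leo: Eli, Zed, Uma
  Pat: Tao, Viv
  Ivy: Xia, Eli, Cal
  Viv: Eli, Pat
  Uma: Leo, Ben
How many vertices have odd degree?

Degrees: Jae:2, Ben:2, Tao:2, Zed:2, Xia:4, Eli:6, Cal:2, Leo:3, Pat:2, Ivy:3, Viv:2, Uma:2
Odd-degree vertices: Leo, Ivy.

2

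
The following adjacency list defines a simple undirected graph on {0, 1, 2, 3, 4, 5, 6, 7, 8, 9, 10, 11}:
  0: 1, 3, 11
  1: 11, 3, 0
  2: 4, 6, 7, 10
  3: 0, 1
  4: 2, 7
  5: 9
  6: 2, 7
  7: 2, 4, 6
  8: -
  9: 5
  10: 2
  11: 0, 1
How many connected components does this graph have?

Component: {8}
Component: {5, 9}
Component: {0, 1, 3, 11}
Component: {2, 4, 6, 7, 10}

4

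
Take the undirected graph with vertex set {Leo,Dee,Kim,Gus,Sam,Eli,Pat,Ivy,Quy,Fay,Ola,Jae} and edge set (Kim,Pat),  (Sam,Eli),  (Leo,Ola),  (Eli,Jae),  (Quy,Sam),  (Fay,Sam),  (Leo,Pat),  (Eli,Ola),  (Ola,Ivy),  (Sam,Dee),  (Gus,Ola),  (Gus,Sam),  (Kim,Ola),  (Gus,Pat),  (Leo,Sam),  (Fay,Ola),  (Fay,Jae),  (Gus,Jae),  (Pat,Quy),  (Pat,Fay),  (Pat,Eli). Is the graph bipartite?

Yes

Color {Sam, Pat, Ola, Jae} black and {Leo, Dee, Kim, Gus, Eli, Ivy, Quy, Fay} white. No edge joins two same-colored vertices, so the graph is bipartite.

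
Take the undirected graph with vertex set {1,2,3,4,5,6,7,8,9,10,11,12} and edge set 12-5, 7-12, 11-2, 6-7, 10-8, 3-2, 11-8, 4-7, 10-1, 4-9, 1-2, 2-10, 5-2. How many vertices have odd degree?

6

Degrees: 1:2, 2:5, 3:1, 4:2, 5:2, 6:1, 7:3, 8:2, 9:1, 10:3, 11:2, 12:2
Odd-degree vertices: 2, 3, 6, 7, 9, 10.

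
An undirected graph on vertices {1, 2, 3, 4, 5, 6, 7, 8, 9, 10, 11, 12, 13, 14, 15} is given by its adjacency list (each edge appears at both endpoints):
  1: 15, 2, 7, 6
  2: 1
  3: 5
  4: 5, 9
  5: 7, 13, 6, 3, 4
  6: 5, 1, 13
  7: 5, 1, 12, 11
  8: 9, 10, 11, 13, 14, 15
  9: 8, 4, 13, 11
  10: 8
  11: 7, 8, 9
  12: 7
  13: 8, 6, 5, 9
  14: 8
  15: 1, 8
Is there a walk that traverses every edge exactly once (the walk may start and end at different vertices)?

No

Degrees: 1:4, 2:1, 3:1, 4:2, 5:5, 6:3, 7:4, 8:6, 9:4, 10:1, 11:3, 12:1, 13:4, 14:1, 15:2
Odd-degree vertices: 2, 3, 5, 6, 10, 11, 12, 14 (8 total).
With 8 odd-degree vertices (more than two), no single trail can use every edge.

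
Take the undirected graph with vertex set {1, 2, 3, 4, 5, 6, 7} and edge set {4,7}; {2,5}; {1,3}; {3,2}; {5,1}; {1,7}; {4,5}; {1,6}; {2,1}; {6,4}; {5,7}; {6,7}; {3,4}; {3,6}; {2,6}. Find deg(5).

4

Neighbors of 5: 1, 2, 4, 7.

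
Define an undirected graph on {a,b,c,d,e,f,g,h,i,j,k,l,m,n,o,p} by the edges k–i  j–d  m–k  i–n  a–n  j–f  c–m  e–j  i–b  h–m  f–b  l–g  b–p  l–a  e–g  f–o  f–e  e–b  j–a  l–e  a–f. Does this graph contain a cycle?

|V| = 16, |E| = 21, number of components = 1.
Since 21 > 16 - 1, a cycle must exist; for instance a-j-e-b-i-n-a.

Yes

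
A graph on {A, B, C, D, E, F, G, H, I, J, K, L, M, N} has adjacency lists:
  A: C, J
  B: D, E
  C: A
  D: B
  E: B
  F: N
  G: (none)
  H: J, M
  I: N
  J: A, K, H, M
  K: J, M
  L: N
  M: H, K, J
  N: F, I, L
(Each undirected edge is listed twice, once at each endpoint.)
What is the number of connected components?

Component: {G}
Component: {B, D, E}
Component: {F, I, L, N}
Component: {A, C, H, J, K, M}

4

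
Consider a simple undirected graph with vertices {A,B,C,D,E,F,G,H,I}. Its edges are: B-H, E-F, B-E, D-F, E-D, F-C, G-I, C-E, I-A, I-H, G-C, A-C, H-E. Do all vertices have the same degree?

No

Degrees: A:2, B:2, C:4, D:2, E:5, F:3, G:2, H:3, I:3
Vertex A has degree 2 while E has degree 5, so the graph is not regular.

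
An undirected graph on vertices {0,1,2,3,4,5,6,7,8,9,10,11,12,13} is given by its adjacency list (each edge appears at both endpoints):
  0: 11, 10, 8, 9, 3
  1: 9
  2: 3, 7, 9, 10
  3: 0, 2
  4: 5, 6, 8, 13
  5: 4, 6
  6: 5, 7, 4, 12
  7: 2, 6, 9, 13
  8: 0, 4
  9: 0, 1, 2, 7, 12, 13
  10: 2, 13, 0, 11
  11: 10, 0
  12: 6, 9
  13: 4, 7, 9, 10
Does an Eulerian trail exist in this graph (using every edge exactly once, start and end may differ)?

Degrees: 0:5, 1:1, 2:4, 3:2, 4:4, 5:2, 6:4, 7:4, 8:2, 9:6, 10:4, 11:2, 12:2, 13:4
Odd-degree vertices: 0, 1 (2 total).
With 2 odd-degree vertices and all edges in one connected piece, an Eulerian trail exists (from 0 to 1).

Yes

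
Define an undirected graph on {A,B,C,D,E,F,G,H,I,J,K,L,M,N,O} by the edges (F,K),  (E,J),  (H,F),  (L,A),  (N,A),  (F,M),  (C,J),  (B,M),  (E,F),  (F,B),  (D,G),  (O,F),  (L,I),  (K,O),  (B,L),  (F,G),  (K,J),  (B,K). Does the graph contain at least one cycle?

Yes

|V| = 15, |E| = 18, number of components = 1.
Since 18 > 15 - 1, a cycle must exist; for instance B-K-J-E-F-M-B.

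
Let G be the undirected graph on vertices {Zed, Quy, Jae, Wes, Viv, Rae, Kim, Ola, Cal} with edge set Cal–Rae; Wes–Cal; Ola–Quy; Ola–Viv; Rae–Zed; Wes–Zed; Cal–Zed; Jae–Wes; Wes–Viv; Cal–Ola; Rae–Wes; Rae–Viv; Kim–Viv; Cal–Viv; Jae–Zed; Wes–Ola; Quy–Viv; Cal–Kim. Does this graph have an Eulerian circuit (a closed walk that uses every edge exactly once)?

Yes

Degrees: Zed:4, Quy:2, Jae:2, Wes:6, Viv:6, Rae:4, Kim:2, Ola:4, Cal:6
All degrees are even and the non-isolated vertices are connected — an Eulerian circuit exists.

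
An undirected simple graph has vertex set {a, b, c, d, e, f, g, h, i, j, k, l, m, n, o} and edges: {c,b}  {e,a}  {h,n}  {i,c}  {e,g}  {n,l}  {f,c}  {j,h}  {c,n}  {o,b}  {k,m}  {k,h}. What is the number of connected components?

Component: {d}
Component: {a, e, g}
Component: {b, c, f, h, i, j, k, l, m, n, o}

3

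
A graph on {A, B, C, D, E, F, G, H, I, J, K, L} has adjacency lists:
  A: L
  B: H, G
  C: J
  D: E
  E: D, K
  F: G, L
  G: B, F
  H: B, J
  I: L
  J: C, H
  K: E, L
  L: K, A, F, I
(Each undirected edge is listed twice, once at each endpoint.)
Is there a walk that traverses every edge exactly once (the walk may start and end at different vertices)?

No

Degrees: A:1, B:2, C:1, D:1, E:2, F:2, G:2, H:2, I:1, J:2, K:2, L:4
Odd-degree vertices: A, C, D, I (4 total).
An Eulerian trail requires 0 or 2 odd-degree vertices; here there are 4.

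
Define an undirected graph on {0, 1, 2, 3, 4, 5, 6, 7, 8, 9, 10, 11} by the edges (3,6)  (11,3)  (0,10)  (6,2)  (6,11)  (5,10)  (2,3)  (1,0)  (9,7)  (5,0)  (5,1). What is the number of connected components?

5

Component: {4}
Component: {8}
Component: {7, 9}
Component: {0, 1, 5, 10}
Component: {2, 3, 6, 11}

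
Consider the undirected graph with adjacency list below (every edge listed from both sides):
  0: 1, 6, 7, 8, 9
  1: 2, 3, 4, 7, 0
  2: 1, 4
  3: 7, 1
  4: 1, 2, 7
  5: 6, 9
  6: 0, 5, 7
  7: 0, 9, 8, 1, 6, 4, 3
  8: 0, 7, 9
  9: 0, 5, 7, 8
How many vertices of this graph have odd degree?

6

Degrees: 0:5, 1:5, 2:2, 3:2, 4:3, 5:2, 6:3, 7:7, 8:3, 9:4
Odd-degree vertices: 0, 1, 4, 6, 7, 8.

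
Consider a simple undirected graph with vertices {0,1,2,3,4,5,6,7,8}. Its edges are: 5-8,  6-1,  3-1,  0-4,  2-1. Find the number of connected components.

4

Component: {7}
Component: {0, 4}
Component: {5, 8}
Component: {1, 2, 3, 6}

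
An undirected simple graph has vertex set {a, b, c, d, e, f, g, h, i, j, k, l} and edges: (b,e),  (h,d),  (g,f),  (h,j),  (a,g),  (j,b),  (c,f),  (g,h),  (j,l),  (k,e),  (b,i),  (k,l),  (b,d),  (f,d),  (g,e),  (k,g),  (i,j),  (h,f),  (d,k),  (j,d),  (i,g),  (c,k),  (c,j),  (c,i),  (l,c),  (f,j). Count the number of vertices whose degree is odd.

8

Degrees: a:1, b:4, c:5, d:5, e:3, f:5, g:6, h:4, i:4, j:7, k:5, l:3
Odd-degree vertices: a, c, d, e, f, j, k, l.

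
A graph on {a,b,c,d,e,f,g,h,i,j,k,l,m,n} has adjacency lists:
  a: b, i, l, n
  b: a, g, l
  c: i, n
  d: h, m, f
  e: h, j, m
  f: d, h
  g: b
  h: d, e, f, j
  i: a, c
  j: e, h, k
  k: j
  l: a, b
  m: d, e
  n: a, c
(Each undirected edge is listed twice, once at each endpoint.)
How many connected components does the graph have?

2

Component: {a, b, c, g, i, l, n}
Component: {d, e, f, h, j, k, m}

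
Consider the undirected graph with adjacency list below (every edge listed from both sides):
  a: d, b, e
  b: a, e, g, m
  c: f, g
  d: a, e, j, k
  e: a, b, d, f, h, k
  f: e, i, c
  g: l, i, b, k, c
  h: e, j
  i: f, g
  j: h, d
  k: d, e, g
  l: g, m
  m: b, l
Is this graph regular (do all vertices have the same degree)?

Degrees: a:3, b:4, c:2, d:4, e:6, f:3, g:5, h:2, i:2, j:2, k:3, l:2, m:2
Degrees are not all equal (e.g. deg(c)=2 but deg(e)=6); not regular.

No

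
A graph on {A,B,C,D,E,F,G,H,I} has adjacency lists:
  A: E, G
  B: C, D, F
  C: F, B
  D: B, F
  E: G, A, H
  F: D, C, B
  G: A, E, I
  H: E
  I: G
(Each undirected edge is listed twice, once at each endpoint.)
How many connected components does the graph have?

Component: {B, C, D, F}
Component: {A, E, G, H, I}

2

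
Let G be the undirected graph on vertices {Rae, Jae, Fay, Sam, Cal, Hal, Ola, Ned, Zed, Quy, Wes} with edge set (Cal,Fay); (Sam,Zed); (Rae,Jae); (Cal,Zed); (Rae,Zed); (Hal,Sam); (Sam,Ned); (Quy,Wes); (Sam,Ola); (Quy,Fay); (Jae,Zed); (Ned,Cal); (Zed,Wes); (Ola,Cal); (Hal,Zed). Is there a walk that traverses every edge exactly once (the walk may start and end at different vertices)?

Yes

Degrees: Rae:2, Jae:2, Fay:2, Sam:4, Cal:4, Hal:2, Ola:2, Ned:2, Zed:6, Quy:2, Wes:2
Odd-degree vertices: none (0 total).
The non-isolated vertices are connected and exactly 0 have odd degree, so an Eulerian trail exists.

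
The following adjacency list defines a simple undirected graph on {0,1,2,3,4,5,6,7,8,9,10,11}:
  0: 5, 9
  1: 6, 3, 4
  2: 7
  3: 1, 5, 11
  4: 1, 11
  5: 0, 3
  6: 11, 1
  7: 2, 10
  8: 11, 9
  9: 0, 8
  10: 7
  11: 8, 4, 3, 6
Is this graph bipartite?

Yes

Partition the vertices as {1, 5, 7, 9, 11} vs {0, 2, 3, 4, 6, 8, 10}. Each listed edge has one endpoint in each part, so the graph is bipartite.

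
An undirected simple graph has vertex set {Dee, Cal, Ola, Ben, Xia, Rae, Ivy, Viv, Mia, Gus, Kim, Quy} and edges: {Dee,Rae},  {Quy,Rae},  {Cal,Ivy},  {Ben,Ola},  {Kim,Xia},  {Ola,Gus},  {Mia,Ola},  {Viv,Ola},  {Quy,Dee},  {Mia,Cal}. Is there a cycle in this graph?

The graph has 12 vertices, 10 edges, and 3 connected components.
One cycle is Dee-Quy-Rae-Dee.

Yes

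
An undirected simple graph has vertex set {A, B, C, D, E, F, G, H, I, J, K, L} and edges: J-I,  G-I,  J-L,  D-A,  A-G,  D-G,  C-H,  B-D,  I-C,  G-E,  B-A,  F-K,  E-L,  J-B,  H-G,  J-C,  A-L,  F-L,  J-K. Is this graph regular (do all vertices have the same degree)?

Degrees: A:4, B:3, C:3, D:3, E:2, F:2, G:5, H:2, I:3, J:5, K:2, L:4
Degrees are not all equal (e.g. deg(E)=2 but deg(G)=5); not regular.

No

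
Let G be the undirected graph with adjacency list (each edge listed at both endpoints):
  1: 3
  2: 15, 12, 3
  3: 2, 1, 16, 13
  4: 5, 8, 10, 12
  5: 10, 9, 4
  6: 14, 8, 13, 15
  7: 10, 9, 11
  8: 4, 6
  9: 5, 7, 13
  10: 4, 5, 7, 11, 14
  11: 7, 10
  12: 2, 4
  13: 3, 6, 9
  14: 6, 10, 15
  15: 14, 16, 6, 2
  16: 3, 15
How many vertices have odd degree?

Degrees: 1:1, 2:3, 3:4, 4:4, 5:3, 6:4, 7:3, 8:2, 9:3, 10:5, 11:2, 12:2, 13:3, 14:3, 15:4, 16:2
Odd-degree vertices: 1, 2, 5, 7, 9, 10, 13, 14.

8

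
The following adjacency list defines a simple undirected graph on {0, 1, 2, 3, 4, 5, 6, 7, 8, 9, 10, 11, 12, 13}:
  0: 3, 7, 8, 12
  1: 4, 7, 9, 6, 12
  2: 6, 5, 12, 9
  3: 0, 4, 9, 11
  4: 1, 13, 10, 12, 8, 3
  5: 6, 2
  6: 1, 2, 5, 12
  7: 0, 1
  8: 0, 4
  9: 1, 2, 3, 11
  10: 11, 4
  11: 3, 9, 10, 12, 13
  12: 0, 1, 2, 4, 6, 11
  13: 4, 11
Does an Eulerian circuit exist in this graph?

No

Degrees: 0:4, 1:5, 2:4, 3:4, 4:6, 5:2, 6:4, 7:2, 8:2, 9:4, 10:2, 11:5, 12:6, 13:2
Vertices with odd degree: 1, 11. An Eulerian circuit requires all degrees even.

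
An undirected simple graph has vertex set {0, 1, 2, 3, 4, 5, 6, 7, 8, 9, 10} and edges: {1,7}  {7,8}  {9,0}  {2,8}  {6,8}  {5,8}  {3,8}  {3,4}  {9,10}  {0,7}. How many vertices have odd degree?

Degrees: 0:2, 1:1, 2:1, 3:2, 4:1, 5:1, 6:1, 7:3, 8:5, 9:2, 10:1
Odd-degree vertices: 1, 2, 4, 5, 6, 7, 8, 10.

8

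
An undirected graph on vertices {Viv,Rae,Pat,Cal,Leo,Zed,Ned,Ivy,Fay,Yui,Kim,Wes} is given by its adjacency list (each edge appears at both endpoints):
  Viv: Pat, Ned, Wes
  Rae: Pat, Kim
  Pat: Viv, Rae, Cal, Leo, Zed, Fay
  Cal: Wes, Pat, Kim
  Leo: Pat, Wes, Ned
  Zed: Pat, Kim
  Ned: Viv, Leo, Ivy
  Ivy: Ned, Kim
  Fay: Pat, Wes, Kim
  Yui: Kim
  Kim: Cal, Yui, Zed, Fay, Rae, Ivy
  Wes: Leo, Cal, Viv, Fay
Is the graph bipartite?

A valid 2-coloring puts {Pat, Ned, Kim, Wes} on one side and {Viv, Rae, Cal, Leo, Zed, Ivy, Fay, Yui} on the other; every edge crosses between the two sides.

Yes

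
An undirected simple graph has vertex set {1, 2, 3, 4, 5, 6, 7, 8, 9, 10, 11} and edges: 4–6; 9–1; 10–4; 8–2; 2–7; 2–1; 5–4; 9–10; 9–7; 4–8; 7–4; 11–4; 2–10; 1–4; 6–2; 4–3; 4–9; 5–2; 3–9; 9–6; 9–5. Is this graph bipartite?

No

5-9-4-5 is an odd cycle (length 3), and a bipartite graph can contain only even cycles.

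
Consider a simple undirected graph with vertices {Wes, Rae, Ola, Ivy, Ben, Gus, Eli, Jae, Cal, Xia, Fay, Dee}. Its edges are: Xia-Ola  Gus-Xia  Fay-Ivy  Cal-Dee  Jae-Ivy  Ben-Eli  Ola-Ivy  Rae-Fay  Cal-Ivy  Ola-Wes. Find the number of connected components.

2

Component: {Ben, Eli}
Component: {Wes, Rae, Ola, Ivy, Gus, Jae, Cal, Xia, Fay, Dee}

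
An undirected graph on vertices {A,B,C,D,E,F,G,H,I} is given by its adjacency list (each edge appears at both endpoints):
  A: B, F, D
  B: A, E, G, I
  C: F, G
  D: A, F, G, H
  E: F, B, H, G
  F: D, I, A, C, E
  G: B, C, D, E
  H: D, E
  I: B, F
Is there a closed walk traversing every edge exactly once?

No

Degrees: A:3, B:4, C:2, D:4, E:4, F:5, G:4, H:2, I:2
A, F have odd degree; an Eulerian circuit needs every degree to be even, so none exists.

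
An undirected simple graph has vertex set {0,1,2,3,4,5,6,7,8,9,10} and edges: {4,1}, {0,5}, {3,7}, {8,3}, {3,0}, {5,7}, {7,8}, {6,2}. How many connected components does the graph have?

5

Component: {9}
Component: {10}
Component: {1, 4}
Component: {2, 6}
Component: {0, 3, 5, 7, 8}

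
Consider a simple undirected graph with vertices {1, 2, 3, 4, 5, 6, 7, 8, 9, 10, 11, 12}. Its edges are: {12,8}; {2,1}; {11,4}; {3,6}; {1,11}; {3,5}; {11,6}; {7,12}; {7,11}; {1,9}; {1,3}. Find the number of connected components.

2

Component: {10}
Component: {1, 2, 3, 4, 5, 6, 7, 8, 9, 11, 12}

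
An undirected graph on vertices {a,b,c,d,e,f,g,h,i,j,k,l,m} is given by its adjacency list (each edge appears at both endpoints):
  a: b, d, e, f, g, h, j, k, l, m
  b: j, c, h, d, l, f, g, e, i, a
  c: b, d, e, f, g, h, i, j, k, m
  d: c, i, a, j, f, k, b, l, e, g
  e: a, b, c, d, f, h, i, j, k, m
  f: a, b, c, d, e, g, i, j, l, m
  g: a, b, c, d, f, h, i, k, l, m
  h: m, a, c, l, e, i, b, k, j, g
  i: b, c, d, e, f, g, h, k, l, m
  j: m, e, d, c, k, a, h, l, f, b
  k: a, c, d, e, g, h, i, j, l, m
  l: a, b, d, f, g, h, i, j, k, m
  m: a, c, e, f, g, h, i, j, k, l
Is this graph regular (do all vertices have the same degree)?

Yes

Degrees: a:10, b:10, c:10, d:10, e:10, f:10, g:10, h:10, i:10, j:10, k:10, l:10, m:10
Every vertex has degree 10, so the graph is 10-regular.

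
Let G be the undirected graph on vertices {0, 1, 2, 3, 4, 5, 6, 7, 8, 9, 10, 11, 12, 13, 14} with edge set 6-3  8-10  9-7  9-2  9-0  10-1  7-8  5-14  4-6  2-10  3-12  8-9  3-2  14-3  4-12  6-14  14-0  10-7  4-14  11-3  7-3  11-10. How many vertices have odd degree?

8

Degrees: 0:2, 1:1, 2:3, 3:6, 4:3, 5:1, 6:3, 7:4, 8:3, 9:4, 10:5, 11:2, 12:2, 13:0, 14:5
Odd-degree vertices: 1, 2, 4, 5, 6, 8, 10, 14.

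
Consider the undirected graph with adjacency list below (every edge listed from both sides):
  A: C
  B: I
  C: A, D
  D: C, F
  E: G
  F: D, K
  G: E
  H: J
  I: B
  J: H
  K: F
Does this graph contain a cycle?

No

|V| = 11, |E| = 7, number of components = 4.
Since 7 = 11 - 4, the graph is a forest and contains no cycle.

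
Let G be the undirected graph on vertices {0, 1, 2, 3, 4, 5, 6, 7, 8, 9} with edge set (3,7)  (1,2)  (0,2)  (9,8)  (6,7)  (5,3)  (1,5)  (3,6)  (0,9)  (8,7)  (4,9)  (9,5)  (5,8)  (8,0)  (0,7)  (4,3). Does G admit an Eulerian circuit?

Yes

Degrees: 0:4, 1:2, 2:2, 3:4, 4:2, 5:4, 6:2, 7:4, 8:4, 9:4
Every vertex has even degree and the edges form a single connected piece, so an Eulerian circuit exists.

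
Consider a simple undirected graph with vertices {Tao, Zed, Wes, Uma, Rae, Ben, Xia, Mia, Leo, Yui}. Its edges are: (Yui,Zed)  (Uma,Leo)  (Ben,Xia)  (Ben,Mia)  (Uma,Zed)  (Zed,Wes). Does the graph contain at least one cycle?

No

The graph has 10 vertices, 6 edges, and 4 connected components.
A forest on 10 vertices with 4 components has exactly 6 edges, which matches — so no cycle.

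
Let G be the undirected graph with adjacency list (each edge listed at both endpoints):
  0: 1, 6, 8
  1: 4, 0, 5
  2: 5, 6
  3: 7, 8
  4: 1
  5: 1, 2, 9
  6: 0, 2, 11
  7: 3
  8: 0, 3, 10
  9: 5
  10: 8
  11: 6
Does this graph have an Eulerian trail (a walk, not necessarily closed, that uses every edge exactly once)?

Degrees: 0:3, 1:3, 2:2, 3:2, 4:1, 5:3, 6:3, 7:1, 8:3, 9:1, 10:1, 11:1
Odd-degree vertices: 0, 1, 4, 5, 6, 7, 8, 9, 10, 11 (10 total).
An Eulerian trail requires 0 or 2 odd-degree vertices; here there are 10.

No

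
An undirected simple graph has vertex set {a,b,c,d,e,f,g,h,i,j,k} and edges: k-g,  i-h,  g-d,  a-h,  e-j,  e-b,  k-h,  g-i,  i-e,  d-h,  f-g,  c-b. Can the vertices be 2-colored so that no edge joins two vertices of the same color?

Color {c, e, g, h} black and {a, b, d, f, i, j, k} white. No edge joins two same-colored vertices, so the graph is bipartite.

Yes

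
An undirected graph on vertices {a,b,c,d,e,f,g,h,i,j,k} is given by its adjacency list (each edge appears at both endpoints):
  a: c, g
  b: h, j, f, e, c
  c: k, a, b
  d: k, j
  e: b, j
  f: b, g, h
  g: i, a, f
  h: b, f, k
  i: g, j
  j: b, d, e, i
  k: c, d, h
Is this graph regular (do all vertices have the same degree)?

No

Degrees: a:2, b:5, c:3, d:2, e:2, f:3, g:3, h:3, i:2, j:4, k:3
Vertex a has degree 2 while b has degree 5, so the graph is not regular.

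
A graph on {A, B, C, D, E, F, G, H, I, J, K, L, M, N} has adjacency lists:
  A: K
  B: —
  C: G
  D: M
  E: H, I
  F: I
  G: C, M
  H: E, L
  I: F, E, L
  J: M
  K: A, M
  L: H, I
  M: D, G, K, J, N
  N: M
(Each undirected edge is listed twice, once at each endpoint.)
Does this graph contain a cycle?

The graph has 14 vertices, 12 edges, and 3 connected components.
One cycle is E-I-L-H-E.

Yes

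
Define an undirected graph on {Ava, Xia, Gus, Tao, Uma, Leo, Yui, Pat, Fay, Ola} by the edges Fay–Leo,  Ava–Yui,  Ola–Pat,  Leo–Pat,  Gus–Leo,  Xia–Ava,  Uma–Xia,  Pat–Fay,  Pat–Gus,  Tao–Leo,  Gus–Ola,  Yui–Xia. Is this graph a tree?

No

The graph has 10 vertices and 12 edges.
It is not connected, so it is not a tree.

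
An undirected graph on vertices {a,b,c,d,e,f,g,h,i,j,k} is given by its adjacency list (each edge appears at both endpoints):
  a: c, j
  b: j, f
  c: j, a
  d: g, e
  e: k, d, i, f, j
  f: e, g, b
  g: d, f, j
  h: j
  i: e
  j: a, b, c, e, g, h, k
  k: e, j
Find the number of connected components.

Component: {a, b, c, d, e, f, g, h, i, j, k}

1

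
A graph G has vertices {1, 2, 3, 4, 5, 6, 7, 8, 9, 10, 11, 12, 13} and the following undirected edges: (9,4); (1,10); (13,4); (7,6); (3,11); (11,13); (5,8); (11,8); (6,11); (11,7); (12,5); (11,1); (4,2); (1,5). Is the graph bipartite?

No

7-6-11-7 is an odd cycle (length 3), and a bipartite graph can contain only even cycles.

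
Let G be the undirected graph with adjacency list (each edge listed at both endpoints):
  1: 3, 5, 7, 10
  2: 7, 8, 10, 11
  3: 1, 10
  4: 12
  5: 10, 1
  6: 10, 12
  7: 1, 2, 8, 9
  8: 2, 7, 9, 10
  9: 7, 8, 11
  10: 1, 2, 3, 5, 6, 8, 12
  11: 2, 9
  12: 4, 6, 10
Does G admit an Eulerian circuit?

Degrees: 1:4, 2:4, 3:2, 4:1, 5:2, 6:2, 7:4, 8:4, 9:3, 10:7, 11:2, 12:3
4, 9, 10, 12 have odd degree; an Eulerian circuit needs every degree to be even, so none exists.

No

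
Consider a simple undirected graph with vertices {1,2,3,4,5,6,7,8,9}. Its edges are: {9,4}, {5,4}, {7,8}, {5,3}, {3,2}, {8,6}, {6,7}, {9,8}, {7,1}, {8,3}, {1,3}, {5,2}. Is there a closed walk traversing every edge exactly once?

No

Degrees: 1:2, 2:2, 3:4, 4:2, 5:3, 6:2, 7:3, 8:4, 9:2
5, 7 have odd degree; an Eulerian circuit needs every degree to be even, so none exists.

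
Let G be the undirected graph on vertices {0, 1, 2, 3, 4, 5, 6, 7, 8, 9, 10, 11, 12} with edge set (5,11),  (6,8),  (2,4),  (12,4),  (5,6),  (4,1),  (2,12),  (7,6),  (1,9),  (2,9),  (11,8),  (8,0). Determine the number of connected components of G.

4

Component: {3}
Component: {10}
Component: {1, 2, 4, 9, 12}
Component: {0, 5, 6, 7, 8, 11}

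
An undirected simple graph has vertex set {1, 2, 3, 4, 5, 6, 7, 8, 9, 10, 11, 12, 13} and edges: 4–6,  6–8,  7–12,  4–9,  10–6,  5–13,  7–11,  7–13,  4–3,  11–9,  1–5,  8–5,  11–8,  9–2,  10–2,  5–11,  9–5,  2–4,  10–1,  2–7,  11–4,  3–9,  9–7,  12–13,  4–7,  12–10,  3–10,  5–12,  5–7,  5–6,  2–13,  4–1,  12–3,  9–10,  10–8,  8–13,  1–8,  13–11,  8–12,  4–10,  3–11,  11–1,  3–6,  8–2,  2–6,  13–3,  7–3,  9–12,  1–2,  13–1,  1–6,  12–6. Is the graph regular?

Yes

Degrees: 1:8, 2:8, 3:8, 4:8, 5:8, 6:8, 7:8, 8:8, 9:8, 10:8, 11:8, 12:8, 13:8
All degrees equal 8; the graph is regular.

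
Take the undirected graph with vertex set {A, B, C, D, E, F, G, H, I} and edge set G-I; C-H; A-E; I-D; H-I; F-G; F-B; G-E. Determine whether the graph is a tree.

Yes

|V| = 9, |E| = 8.
Connected and |E| = |V| - 1, which characterizes a tree.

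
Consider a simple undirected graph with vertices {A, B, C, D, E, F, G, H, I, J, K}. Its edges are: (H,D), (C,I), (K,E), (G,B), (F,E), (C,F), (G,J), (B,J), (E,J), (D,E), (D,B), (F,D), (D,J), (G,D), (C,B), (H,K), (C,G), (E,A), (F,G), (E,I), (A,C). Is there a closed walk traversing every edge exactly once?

Degrees: A:2, B:4, C:5, D:6, E:6, F:4, G:5, H:2, I:2, J:4, K:2
C, G have odd degree; an Eulerian circuit needs every degree to be even, so none exists.

No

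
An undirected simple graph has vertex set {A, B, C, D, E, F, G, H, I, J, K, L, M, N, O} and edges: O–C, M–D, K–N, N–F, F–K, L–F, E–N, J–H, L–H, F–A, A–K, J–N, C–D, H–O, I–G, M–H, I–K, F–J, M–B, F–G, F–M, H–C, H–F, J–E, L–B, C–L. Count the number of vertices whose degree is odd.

0

Degrees: A:2, B:2, C:4, D:2, E:2, F:8, G:2, H:6, I:2, J:4, K:4, L:4, M:4, N:4, O:2
Odd-degree vertices: none.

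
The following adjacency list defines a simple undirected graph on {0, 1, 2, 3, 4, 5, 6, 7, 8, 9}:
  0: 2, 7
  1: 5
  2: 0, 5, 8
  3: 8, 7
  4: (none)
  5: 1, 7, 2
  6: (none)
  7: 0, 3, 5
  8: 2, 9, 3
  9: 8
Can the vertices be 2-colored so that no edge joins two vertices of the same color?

3-7-5-2-8-3 is an odd cycle (length 5), and a bipartite graph can contain only even cycles.

No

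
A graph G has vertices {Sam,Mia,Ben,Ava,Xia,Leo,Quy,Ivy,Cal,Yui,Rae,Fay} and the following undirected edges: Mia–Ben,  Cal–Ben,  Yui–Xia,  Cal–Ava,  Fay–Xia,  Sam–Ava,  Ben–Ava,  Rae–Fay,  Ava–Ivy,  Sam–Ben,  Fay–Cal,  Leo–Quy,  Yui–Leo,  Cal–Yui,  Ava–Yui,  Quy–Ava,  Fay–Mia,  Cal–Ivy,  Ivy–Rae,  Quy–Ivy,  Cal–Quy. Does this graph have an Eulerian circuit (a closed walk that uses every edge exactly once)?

Yes

Degrees: Sam:2, Mia:2, Ben:4, Ava:6, Xia:2, Leo:2, Quy:4, Ivy:4, Cal:6, Yui:4, Rae:2, Fay:4
Every vertex has even degree and the edges form a single connected piece, so an Eulerian circuit exists.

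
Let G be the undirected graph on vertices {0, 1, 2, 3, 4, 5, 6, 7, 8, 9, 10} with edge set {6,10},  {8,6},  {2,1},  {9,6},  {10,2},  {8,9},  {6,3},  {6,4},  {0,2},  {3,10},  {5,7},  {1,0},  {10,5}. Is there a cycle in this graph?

Yes

|V| = 11, |E| = 13, number of components = 1.
One cycle is 6-8-9-6.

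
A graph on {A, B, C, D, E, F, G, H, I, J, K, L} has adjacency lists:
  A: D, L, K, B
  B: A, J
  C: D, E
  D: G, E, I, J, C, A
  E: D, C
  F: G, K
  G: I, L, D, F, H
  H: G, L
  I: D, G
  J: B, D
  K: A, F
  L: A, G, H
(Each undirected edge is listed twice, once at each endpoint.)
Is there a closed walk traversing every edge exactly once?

No

Degrees: A:4, B:2, C:2, D:6, E:2, F:2, G:5, H:2, I:2, J:2, K:2, L:3
G, L have odd degree; an Eulerian circuit needs every degree to be even, so none exists.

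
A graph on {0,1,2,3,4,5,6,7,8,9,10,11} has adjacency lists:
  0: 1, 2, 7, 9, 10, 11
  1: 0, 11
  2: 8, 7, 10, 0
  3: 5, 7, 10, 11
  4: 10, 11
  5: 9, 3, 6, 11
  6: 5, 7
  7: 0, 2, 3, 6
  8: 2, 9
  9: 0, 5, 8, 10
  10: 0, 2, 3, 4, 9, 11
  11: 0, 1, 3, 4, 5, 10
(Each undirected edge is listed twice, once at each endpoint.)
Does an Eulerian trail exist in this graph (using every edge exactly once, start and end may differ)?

Degrees: 0:6, 1:2, 2:4, 3:4, 4:2, 5:4, 6:2, 7:4, 8:2, 9:4, 10:6, 11:6
Odd-degree vertices: none (0 total).
The non-isolated vertices are connected and exactly 0 have odd degree, so an Eulerian trail exists.

Yes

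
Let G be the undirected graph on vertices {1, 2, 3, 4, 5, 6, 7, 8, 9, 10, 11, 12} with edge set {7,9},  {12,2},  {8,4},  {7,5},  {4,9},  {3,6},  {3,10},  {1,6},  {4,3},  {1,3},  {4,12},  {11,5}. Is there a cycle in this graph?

The graph has 12 vertices, 12 edges, and 1 connected component.
One cycle is 1-3-6-1.

Yes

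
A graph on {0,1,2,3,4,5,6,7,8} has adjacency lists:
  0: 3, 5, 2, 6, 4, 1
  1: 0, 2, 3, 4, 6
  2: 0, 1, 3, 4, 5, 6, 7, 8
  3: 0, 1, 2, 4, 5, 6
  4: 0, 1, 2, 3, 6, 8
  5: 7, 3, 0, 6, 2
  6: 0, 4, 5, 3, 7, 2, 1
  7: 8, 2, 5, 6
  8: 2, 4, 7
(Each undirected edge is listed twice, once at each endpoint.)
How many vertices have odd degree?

Degrees: 0:6, 1:5, 2:8, 3:6, 4:6, 5:5, 6:7, 7:4, 8:3
Odd-degree vertices: 1, 5, 6, 8.

4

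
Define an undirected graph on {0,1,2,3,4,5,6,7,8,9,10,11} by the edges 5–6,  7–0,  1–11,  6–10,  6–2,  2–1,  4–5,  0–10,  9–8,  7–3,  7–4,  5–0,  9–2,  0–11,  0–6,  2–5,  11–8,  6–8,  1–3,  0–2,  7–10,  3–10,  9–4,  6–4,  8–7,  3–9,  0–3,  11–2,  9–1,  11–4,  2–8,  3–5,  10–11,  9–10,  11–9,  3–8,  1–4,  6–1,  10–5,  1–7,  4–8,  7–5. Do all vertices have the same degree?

Yes

Degrees: 0:7, 1:7, 2:7, 3:7, 4:7, 5:7, 6:7, 7:7, 8:7, 9:7, 10:7, 11:7
Every vertex has degree 7, so the graph is 7-regular.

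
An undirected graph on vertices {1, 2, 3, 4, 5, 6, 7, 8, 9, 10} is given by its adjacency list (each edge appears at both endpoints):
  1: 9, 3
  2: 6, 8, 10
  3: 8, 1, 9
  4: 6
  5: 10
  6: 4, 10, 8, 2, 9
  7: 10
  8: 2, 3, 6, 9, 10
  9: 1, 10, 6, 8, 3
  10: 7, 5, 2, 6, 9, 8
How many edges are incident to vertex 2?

Neighbors of 2: 6, 8, 10.

3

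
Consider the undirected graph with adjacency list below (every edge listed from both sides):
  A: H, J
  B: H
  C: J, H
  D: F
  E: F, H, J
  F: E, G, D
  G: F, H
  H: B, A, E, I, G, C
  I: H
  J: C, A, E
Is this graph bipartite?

Color {F, H, J} black and {A, B, C, D, E, G, I} white. No edge joins two same-colored vertices, so the graph is bipartite.

Yes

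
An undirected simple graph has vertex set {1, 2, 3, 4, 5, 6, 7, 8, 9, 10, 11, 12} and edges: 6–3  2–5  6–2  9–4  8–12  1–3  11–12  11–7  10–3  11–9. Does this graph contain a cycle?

|V| = 12, |E| = 10, number of components = 2.
Since 10 = 12 - 2, the graph is a forest and contains no cycle.

No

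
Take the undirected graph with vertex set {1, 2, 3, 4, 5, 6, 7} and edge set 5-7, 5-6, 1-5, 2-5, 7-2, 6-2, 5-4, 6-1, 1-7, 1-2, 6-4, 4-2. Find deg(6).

Neighbors of 6: 1, 2, 4, 5.

4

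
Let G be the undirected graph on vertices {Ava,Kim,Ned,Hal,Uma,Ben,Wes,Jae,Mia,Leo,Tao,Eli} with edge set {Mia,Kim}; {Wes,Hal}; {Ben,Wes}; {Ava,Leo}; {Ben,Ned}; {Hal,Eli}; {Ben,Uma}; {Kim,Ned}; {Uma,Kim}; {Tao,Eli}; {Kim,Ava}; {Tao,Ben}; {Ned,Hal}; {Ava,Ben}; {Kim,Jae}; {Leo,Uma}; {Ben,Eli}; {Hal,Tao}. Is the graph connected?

Yes

Starting from Ava and exploring outward reaches every vertex (Ava, Kim, Leo, Ben, Mia, Ned, Uma, Jae, Tao, Wes, Eli, Hal); the graph is connected.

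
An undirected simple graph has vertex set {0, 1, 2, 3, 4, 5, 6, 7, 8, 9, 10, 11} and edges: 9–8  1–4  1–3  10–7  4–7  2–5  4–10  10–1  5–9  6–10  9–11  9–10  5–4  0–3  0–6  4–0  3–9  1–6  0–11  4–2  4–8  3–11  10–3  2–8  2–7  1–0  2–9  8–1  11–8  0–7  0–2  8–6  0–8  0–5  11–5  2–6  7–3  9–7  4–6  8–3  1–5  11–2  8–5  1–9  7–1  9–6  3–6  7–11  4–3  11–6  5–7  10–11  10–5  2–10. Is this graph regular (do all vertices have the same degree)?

Degrees: 0:9, 1:9, 2:9, 3:9, 4:9, 5:9, 6:9, 7:9, 8:9, 9:9, 10:9, 11:9
All degrees equal 9; the graph is regular.

Yes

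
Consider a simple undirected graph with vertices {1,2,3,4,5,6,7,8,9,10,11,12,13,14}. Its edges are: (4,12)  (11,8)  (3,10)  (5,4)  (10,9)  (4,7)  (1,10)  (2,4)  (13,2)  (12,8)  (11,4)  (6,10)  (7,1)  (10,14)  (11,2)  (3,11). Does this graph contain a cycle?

The graph has 14 vertices, 16 edges, and 1 connected component.
One cycle is 11-8-12-4-2-11.

Yes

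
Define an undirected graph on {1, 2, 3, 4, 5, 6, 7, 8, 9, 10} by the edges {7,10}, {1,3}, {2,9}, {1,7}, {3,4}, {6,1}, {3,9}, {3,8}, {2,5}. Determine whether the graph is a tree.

|V| = 10, |E| = 9.
It is connected with exactly 9 edges, hence acyclic — it is a tree.

Yes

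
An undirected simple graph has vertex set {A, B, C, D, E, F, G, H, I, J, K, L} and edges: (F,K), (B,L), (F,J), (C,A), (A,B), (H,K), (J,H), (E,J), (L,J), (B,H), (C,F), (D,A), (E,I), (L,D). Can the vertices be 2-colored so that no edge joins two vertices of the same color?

A valid 2-coloring puts {B, C, D, G, I, J, K} on one side and {A, E, F, H, L} on the other; every edge crosses between the two sides.

Yes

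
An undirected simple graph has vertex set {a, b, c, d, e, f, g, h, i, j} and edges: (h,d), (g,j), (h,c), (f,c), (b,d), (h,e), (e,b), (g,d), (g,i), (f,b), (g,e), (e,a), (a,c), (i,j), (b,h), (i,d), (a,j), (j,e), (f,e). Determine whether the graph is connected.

Starting from a and exploring outward reaches every vertex (a, e, c, j, h, g, b, f, i, d); the graph is connected.

Yes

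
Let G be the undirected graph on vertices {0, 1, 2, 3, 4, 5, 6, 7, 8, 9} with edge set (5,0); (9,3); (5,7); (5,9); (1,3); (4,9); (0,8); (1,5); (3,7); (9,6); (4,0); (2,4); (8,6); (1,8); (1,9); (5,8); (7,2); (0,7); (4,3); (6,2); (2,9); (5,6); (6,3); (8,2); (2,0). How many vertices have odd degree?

Degrees: 0:5, 1:4, 2:6, 3:5, 4:4, 5:6, 6:5, 7:4, 8:5, 9:6
Odd-degree vertices: 0, 3, 6, 8.

4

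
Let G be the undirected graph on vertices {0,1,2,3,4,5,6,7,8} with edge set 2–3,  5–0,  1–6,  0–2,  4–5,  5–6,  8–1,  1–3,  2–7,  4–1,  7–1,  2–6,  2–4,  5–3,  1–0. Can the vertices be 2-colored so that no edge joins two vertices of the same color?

Yes

Partition the vertices as {1, 2, 5} vs {0, 3, 4, 6, 7, 8}. Each listed edge has one endpoint in each part, so the graph is bipartite.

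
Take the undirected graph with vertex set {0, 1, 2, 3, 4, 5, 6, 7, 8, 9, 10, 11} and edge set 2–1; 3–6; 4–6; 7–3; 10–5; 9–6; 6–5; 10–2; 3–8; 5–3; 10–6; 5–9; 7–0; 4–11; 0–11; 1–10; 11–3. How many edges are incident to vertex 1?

2

Neighbors of 1: 2, 10.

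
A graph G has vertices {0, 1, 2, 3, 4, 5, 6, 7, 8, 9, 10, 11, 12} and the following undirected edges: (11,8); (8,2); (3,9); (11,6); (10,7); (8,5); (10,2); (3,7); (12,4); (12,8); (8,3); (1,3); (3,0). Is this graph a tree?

No

The graph has 13 vertices and 13 edges.
Connected but with 13 > 12 edges, so it has a cycle and is not a tree.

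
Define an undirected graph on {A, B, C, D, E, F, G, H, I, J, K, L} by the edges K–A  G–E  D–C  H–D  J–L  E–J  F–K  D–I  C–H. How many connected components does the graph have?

4

Component: {B}
Component: {A, F, K}
Component: {C, D, H, I}
Component: {E, G, J, L}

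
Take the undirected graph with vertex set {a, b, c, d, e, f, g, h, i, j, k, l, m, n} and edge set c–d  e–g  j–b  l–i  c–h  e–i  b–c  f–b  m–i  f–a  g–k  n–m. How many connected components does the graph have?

2

Component: {a, b, c, d, f, h, j}
Component: {e, g, i, k, l, m, n}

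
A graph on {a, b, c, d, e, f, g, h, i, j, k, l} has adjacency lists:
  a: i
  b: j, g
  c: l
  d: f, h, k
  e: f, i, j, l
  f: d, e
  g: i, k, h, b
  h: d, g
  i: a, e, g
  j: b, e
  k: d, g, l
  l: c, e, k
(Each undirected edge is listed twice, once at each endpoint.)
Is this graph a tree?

|V| = 12, |E| = 15.
A tree on 12 vertices has exactly 11 edges; this graph has 15, so it contains a cycle and is not a tree.

No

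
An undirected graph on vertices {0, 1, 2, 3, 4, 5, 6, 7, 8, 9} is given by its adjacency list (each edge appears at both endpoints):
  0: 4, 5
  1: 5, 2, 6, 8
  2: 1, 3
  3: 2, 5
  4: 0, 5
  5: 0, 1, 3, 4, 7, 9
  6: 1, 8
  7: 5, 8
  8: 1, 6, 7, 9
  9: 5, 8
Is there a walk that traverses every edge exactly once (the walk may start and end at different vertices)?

Degrees: 0:2, 1:4, 2:2, 3:2, 4:2, 5:6, 6:2, 7:2, 8:4, 9:2
Odd-degree vertices: none (0 total).
With 0 odd-degree vertices and all edges in one connected piece, an Eulerian trail exists.

Yes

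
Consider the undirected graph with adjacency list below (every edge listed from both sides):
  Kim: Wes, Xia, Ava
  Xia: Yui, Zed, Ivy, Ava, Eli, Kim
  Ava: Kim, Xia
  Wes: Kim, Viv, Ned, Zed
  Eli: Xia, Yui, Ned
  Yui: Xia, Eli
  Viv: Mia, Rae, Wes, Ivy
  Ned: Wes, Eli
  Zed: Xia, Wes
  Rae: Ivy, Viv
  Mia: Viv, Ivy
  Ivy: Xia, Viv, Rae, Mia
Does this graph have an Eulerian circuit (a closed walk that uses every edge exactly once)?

Degrees: Kim:3, Xia:6, Ava:2, Wes:4, Eli:3, Yui:2, Viv:4, Ned:2, Zed:2, Rae:2, Mia:2, Ivy:4
Vertices with odd degree: Kim, Eli. An Eulerian circuit requires all degrees even.

No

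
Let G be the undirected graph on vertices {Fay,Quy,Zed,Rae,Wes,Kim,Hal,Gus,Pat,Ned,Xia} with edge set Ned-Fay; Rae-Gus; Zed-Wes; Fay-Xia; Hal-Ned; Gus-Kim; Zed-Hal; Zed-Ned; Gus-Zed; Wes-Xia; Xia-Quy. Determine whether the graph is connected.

Component: {Pat}
Component: {Fay, Quy, Zed, Rae, Wes, Kim, Hal, Gus, Ned, Xia}
There are 2 separate components, so the graph is not connected.

No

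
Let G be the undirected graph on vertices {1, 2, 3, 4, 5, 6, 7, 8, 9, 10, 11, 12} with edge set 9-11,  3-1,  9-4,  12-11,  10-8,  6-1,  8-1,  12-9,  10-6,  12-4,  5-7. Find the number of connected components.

4

Component: {2}
Component: {5, 7}
Component: {4, 9, 11, 12}
Component: {1, 3, 6, 8, 10}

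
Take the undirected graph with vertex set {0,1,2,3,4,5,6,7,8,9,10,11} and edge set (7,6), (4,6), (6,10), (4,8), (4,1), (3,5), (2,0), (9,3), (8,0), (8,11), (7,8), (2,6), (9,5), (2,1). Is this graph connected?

Component: {3, 5, 9}
Component: {0, 1, 2, 4, 6, 7, 8, 10, 11}
No edge joins these 2 groups, so the graph is disconnected.

No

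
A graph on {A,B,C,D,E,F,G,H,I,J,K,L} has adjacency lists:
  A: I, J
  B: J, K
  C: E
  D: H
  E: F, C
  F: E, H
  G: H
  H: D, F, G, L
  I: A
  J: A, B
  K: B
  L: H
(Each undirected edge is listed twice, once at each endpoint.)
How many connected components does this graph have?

2

Component: {A, B, I, J, K}
Component: {C, D, E, F, G, H, L}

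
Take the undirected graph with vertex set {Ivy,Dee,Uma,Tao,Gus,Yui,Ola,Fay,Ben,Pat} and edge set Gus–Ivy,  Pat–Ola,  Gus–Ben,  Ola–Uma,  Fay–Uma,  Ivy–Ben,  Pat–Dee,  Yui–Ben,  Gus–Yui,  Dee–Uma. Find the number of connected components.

Component: {Tao}
Component: {Ivy, Gus, Yui, Ben}
Component: {Dee, Uma, Ola, Fay, Pat}

3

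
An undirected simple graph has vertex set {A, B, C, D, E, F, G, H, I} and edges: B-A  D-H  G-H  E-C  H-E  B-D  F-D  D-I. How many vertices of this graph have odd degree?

Degrees: A:1, B:2, C:1, D:4, E:2, F:1, G:1, H:3, I:1
Odd-degree vertices: A, C, F, G, H, I.

6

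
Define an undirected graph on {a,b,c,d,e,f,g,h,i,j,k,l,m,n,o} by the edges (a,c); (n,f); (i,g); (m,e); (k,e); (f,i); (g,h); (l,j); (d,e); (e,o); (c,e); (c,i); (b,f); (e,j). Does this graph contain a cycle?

|V| = 15, |E| = 14, number of components = 1.
Since 14 = 15 - 1, the graph is a forest and contains no cycle.

No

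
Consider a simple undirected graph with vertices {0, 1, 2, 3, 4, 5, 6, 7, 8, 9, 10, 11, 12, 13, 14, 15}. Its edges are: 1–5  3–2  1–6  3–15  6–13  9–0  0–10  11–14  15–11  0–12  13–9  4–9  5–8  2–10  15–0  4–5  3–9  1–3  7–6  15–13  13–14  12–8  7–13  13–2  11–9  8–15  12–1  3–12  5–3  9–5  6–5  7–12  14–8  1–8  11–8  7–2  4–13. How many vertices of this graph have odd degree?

Degrees: 0:4, 1:5, 2:4, 3:6, 4:3, 5:6, 6:4, 7:4, 8:6, 9:6, 10:2, 11:4, 12:5, 13:7, 14:3, 15:5
Odd-degree vertices: 1, 4, 12, 13, 14, 15.

6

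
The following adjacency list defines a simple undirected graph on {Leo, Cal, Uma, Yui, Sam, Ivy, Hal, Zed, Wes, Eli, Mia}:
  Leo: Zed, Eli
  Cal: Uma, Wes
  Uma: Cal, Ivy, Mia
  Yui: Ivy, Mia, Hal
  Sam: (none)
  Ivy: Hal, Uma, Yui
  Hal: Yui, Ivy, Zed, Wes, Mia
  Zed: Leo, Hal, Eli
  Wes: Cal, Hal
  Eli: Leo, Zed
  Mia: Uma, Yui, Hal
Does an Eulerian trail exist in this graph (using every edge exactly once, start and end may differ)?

Degrees: Leo:2, Cal:2, Uma:3, Yui:3, Sam:0, Ivy:3, Hal:5, Zed:3, Wes:2, Eli:2, Mia:3
Odd-degree vertices: Uma, Yui, Ivy, Hal, Zed, Mia (6 total).
With 6 odd-degree vertices (more than two), no single trail can use every edge.

No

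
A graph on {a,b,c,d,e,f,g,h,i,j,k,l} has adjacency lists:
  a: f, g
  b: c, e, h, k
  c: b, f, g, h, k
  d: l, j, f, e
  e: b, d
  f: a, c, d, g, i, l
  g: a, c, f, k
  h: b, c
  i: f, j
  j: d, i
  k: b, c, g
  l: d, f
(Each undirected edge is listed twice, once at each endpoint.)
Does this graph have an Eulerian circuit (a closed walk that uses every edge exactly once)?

Degrees: a:2, b:4, c:5, d:4, e:2, f:6, g:4, h:2, i:2, j:2, k:3, l:2
Vertices with odd degree: c, k. An Eulerian circuit requires all degrees even.

No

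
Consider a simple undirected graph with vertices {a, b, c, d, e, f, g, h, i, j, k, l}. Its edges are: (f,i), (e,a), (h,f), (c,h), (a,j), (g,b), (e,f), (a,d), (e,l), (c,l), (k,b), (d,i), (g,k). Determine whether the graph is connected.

No

Component: {b, g, k}
Component: {a, c, d, e, f, h, i, j, l}
No edge joins these 2 groups, so the graph is disconnected.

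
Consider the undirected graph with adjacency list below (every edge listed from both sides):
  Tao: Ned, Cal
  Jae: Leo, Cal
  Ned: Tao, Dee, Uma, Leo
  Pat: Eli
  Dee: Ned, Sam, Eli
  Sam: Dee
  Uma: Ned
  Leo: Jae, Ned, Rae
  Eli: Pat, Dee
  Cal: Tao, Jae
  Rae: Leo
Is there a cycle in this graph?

|V| = 11, |E| = 11, number of components = 1.
Since 11 > 11 - 1, a cycle must exist; for instance Tao-Ned-Leo-Jae-Cal-Tao.

Yes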